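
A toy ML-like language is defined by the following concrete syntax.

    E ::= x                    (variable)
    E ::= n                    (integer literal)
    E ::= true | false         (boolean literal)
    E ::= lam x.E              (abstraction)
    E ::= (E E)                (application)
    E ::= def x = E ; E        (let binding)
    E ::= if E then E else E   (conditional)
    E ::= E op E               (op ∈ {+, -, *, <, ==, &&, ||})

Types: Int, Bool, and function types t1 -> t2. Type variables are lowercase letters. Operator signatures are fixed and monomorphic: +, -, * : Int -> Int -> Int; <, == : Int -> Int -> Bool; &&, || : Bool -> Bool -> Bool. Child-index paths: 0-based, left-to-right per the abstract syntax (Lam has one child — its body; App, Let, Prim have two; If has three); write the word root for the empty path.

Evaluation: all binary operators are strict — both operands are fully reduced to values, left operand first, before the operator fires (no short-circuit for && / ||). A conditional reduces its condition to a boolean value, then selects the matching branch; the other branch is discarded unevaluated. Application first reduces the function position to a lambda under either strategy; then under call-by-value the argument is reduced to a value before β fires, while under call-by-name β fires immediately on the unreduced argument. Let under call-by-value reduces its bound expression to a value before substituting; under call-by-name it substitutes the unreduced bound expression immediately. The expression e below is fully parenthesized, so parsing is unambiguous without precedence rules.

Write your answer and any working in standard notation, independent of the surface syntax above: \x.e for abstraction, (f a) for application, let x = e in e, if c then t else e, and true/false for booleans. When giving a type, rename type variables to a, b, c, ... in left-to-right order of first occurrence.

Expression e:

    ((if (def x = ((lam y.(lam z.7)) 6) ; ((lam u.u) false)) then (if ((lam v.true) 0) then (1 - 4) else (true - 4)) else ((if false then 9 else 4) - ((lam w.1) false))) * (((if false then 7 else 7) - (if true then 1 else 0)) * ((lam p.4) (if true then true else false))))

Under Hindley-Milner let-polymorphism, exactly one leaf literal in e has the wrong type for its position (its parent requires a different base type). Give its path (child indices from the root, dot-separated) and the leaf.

Trace:
\z._ : b -> Int
\y._ : a -> b -> Int
  unify a -> b -> Int ~ Int -> c
  unify a ~ Int
  unify b -> Int ~ c
_ _ : b -> Int
let x : forall. b -> Int
u : d
\u._ : d -> d
  unify d -> d ~ Bool -> e
  unify d ~ Bool
  unify Bool ~ e
_ _ : Bool
  unify Bool ~ Bool
\v._ : f -> Bool
  unify f -> Bool ~ Int -> g
  unify f ~ Int
  unify Bool ~ g
_ _ : Bool
  unify Bool ~ Bool
  unify Int ~ Int
  unify Int ~ Int
  unify Bool ~ Int
  FAIL: mismatch Bool ~ Int

Answer: 0.1.2.0 : true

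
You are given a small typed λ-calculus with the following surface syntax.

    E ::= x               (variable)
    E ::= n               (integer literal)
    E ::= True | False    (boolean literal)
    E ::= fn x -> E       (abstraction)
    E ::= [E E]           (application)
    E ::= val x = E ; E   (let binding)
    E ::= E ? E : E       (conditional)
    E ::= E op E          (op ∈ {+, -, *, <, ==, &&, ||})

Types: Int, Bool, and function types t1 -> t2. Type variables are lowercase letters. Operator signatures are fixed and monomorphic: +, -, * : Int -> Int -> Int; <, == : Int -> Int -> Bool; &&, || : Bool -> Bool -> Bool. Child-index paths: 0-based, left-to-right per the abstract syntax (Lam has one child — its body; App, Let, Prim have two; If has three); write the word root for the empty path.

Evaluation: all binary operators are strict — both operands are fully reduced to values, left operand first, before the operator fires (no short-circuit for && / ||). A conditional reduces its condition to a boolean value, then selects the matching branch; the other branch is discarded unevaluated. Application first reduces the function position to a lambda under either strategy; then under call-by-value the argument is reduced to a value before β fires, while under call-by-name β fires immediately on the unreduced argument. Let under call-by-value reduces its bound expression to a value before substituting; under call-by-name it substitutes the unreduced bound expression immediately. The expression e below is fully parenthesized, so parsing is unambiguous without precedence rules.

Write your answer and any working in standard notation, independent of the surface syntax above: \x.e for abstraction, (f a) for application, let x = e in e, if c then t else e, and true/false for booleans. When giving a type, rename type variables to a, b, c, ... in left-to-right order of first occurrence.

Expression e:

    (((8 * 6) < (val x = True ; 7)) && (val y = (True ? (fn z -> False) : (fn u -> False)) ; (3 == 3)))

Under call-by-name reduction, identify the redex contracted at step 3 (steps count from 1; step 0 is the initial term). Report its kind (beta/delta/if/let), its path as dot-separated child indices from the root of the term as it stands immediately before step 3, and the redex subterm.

Answer: delta at 0 : (48 < 7)

Derivation:
step 0: (((8 * 6) < (let x = true in 7)) && (let y = (if true then (\z.false) else (\u.false)) in (3 == 3)))
step 1: [delta@0.0] ((48 < (let x = true in 7)) && (let y = (if true then (\z.false) else (\u.false)) in (3 == 3)))
step 2: [let@0.1] ((48 < 7) && (let y = (if true then (\z.false) else (\u.false)) in (3 == 3)))
step 3: [delta@0] (false && (let y = (if true then (\z.false) else (\u.false)) in (3 == 3)))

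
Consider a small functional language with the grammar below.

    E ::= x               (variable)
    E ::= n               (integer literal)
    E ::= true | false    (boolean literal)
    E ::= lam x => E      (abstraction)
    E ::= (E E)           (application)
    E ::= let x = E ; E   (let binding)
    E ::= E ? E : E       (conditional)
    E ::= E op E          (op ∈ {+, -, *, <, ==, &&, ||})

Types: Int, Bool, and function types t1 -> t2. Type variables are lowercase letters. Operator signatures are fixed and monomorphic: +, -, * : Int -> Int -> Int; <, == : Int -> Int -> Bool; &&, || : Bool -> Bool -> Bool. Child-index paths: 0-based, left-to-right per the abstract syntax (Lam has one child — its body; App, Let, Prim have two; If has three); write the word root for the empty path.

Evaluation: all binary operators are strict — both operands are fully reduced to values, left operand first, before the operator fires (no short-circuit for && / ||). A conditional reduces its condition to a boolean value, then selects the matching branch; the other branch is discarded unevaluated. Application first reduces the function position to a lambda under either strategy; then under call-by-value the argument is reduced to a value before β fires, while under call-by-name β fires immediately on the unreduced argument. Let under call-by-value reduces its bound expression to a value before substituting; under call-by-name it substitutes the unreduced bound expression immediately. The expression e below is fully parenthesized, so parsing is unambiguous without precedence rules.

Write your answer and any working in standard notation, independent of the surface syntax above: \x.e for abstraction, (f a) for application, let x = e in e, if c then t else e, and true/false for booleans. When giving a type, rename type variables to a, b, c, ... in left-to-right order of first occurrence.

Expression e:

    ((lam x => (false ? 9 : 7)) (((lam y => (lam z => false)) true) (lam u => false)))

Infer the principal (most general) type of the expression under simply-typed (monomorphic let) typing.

Working:
  unify Bool ~ Bool
  unify Int ~ Int
\x._ : a -> Int
\z._ : c -> Bool
\y._ : b -> c -> Bool
  unify b -> c -> Bool ~ Bool -> d
  unify b ~ Bool
  unify c -> Bool ~ d
_ _ : c -> Bool
\u._ : e -> Bool
  unify c -> Bool ~ (e -> Bool) -> f
  unify c ~ e -> Bool
  unify Bool ~ f
_ _ : Bool
  unify a -> Int ~ Bool -> g
  unify a ~ Bool
  unify Int ~ g
_ _ : Int

Answer: Int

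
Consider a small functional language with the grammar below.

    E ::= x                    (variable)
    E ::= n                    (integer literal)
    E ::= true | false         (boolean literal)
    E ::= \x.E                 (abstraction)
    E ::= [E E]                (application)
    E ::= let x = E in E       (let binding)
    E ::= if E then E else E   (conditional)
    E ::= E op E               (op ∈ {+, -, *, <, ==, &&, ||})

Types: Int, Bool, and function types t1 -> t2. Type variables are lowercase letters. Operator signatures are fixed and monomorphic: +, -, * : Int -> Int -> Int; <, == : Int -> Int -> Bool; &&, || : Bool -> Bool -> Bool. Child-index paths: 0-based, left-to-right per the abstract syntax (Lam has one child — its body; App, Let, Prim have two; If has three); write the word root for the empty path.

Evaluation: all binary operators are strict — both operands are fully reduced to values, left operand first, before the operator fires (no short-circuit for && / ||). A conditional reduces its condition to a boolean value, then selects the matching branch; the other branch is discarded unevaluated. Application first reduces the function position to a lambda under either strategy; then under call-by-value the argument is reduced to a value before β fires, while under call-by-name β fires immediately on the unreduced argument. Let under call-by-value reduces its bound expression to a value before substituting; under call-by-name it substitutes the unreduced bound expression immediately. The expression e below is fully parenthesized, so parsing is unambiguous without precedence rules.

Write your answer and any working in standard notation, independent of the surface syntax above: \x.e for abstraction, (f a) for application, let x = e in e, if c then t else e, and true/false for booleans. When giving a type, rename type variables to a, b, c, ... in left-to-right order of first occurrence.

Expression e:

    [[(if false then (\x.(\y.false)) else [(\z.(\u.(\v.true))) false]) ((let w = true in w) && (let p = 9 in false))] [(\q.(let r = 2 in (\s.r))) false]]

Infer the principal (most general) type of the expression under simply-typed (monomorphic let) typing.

Working:
  unify Bool ~ Bool
\y._ : b -> Bool
\x._ : a -> b -> Bool
\v._ : e -> Bool
\u._ : d -> e -> Bool
\z._ : c -> d -> e -> Bool
  unify c -> d -> e -> Bool ~ Bool -> f
  unify c ~ Bool
  unify d -> e -> Bool ~ f
_ _ : d -> e -> Bool
  unify a -> b -> Bool ~ d -> e -> Bool
  unify a ~ d
  unify b -> Bool ~ e -> Bool
  unify b ~ e
  unify Bool ~ Bool
let w : Bool
w : Bool
  unify Bool ~ Bool
let p : Int
  unify Bool ~ Bool
  unify d -> e -> Bool ~ Bool -> g
  unify d ~ Bool
  unify e -> Bool ~ g
_ _ : e -> Bool
let r : Int
r : Int
\s._ : i -> Int
\q._ : h -> i -> Int
  unify h -> i -> Int ~ Bool -> j
  unify h ~ Bool
  unify i -> Int ~ j
_ _ : i -> Int
  unify e -> Bool ~ (i -> Int) -> k
  unify e ~ i -> Int
  unify Bool ~ k
_ _ : Bool

Answer: Bool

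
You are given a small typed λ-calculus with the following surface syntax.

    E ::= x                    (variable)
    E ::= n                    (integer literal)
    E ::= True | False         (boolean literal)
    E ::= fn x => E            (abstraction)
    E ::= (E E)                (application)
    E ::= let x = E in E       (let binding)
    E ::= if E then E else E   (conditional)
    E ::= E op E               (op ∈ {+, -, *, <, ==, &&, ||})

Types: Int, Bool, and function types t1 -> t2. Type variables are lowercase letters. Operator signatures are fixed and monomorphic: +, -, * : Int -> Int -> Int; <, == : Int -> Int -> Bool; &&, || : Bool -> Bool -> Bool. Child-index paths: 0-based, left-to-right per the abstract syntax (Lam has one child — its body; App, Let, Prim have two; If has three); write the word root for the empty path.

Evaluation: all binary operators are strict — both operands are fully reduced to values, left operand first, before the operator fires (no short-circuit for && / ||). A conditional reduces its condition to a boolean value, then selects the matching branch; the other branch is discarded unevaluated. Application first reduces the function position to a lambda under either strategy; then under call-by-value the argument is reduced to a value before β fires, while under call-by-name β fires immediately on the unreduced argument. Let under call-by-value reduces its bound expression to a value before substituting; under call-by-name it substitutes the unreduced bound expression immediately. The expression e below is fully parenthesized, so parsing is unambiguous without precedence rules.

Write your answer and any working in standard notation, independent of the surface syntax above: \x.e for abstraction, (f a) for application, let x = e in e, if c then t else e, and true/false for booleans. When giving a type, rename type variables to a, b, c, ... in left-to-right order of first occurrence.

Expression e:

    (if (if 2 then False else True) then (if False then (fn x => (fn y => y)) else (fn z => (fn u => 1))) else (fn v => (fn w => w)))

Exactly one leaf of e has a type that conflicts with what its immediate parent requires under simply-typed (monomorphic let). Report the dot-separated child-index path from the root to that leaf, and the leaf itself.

Derivation:
  unify Int ~ Bool
  FAIL: mismatch Int ~ Bool

Answer: 0.0 : 2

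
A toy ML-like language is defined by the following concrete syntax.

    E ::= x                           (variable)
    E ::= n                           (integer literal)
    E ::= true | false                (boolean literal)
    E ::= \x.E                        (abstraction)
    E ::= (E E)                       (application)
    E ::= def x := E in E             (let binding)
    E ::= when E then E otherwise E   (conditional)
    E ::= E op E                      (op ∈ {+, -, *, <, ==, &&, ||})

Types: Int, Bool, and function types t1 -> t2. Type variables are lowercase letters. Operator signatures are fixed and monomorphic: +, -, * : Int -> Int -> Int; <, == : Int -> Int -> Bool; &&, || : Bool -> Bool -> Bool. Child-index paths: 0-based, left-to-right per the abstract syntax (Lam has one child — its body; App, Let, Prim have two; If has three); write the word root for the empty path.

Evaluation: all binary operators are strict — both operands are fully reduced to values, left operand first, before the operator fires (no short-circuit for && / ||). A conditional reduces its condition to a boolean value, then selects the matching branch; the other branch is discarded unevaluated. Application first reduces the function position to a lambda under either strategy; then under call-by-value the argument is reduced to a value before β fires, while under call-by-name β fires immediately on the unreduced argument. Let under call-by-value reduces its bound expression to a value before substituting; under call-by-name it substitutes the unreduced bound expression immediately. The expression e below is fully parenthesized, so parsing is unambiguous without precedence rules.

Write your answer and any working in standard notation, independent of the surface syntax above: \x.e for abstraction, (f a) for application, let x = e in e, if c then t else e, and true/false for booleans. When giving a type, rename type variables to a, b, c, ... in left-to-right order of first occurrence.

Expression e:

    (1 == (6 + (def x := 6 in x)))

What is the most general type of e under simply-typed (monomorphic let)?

Derivation:
  unify Int ~ Int
  unify Int ~ Int
let x : Int
x : Int
  unify Int ~ Int
  unify Int ~ Int

Answer: Bool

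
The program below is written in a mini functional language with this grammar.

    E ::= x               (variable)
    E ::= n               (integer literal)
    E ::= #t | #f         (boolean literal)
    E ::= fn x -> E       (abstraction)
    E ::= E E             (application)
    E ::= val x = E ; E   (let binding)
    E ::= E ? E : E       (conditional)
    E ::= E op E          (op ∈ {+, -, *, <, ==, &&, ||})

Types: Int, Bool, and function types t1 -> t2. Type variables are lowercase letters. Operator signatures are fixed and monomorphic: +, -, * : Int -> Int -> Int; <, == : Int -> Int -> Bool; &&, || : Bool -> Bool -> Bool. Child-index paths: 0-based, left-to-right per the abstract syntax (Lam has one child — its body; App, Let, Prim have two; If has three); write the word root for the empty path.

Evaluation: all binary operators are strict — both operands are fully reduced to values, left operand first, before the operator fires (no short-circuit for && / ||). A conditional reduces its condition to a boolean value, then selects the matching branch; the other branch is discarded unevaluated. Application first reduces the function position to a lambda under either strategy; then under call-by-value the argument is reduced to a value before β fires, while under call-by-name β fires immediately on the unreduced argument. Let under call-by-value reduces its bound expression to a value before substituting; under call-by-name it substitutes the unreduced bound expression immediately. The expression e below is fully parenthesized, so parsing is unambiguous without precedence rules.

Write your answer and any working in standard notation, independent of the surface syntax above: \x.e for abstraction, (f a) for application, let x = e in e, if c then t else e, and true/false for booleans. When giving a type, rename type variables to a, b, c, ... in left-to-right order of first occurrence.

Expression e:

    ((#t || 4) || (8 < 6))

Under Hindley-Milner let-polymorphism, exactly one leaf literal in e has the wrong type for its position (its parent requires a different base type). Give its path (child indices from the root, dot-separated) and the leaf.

Answer: 0.1 : 4

Working:
  unify Bool ~ Bool
  unify Int ~ Bool
  FAIL: mismatch Int ~ Bool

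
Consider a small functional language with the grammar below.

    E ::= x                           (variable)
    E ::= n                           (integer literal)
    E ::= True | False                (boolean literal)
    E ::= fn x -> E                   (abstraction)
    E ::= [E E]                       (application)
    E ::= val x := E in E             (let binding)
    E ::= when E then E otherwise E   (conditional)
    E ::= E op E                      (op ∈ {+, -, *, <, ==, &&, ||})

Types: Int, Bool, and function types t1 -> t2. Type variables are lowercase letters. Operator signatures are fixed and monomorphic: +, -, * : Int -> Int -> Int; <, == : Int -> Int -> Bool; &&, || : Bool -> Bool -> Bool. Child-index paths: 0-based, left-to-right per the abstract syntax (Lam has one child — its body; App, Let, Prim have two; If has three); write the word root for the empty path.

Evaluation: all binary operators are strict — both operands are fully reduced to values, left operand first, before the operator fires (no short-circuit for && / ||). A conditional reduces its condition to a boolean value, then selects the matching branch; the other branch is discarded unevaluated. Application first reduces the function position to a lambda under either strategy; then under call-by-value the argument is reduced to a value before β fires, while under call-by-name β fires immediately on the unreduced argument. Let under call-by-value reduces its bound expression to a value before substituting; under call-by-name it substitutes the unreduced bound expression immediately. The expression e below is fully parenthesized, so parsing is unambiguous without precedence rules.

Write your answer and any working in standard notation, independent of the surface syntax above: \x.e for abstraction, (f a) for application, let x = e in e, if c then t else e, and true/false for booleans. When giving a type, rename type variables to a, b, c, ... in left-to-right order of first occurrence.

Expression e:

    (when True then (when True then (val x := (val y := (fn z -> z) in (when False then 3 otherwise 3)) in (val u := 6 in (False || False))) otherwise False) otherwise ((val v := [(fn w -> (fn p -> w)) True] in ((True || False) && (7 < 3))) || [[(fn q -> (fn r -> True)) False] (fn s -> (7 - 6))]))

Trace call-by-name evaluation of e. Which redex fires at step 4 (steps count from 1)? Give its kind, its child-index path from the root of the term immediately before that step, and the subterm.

Trace:
step 0: (if true then (if true then (let x = (let y = (\z.z) in (if false then 3 else 3)) in (let u = 6 in (false || false))) else false) else ((let v = ((\w.(\p.w)) true) in ((true || false) && (7 < 3))) || (((\q.(\r.true)) false) (\s.(7 - 6)))))
step 1: [if@root] (if true then (let x = (let y = (\z.z) in (if false then 3 else 3)) in (let u = 6 in (false || false))) else false)
step 2: [if@root] (let x = (let y = (\z.z) in (if false then 3 else 3)) in (let u = 6 in (false || false)))
step 3: [let@root] (let u = 6 in (false || false))
step 4: [let@root] (false || false)

Answer: let at root : (let u = 6 in (false || false))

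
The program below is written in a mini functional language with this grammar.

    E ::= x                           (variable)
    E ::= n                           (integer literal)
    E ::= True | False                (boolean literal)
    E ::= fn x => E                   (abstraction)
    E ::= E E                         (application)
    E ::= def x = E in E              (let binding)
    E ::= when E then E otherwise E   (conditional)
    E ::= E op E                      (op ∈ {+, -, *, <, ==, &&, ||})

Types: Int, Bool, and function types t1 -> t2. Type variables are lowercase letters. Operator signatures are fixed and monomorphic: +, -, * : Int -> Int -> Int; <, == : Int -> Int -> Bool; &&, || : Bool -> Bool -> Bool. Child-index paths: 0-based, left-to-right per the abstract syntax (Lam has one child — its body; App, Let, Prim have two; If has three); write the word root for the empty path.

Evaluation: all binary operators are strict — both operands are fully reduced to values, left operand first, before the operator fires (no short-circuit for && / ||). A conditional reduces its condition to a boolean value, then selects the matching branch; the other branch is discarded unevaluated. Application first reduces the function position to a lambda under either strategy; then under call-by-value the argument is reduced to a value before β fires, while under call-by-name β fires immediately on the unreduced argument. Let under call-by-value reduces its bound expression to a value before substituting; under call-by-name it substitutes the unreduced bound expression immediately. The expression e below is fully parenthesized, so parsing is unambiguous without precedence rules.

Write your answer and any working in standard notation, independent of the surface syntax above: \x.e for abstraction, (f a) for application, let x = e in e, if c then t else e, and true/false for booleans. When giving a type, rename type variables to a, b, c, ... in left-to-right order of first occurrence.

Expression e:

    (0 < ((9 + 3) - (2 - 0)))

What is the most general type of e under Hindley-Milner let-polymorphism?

Answer: Bool

Derivation:
  unify Int ~ Int
  unify Int ~ Int
  unify Int ~ Int
  unify Int ~ Int
  unify Int ~ Int
  unify Int ~ Int
  unify Int ~ Int
  unify Int ~ Int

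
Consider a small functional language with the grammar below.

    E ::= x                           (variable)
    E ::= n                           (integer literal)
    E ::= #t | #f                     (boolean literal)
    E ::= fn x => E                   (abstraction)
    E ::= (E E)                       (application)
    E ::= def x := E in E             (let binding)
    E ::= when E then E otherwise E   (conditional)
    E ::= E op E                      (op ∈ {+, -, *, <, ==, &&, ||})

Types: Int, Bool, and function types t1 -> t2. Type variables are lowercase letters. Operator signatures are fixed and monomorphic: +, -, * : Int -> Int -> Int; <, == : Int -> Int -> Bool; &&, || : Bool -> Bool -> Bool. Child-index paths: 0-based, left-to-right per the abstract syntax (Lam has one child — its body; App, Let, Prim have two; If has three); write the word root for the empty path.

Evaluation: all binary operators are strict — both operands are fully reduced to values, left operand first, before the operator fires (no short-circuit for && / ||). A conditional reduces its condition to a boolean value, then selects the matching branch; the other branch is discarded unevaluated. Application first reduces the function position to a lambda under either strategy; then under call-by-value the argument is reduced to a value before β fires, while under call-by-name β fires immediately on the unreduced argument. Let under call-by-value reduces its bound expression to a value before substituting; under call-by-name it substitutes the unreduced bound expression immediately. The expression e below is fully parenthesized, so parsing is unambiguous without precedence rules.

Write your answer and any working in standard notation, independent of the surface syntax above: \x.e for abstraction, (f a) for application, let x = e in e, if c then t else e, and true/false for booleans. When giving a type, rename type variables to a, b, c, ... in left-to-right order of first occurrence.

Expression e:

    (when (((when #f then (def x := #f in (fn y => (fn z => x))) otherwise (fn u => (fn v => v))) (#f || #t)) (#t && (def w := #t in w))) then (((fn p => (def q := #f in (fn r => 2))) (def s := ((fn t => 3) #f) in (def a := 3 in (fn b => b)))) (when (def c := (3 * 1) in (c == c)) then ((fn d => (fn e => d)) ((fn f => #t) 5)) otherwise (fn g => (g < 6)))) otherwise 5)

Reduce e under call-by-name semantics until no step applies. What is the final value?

Answer: 2

Derivation:
step 0: (if (((if false then (let x = false in (\y.(\z.x))) else (\u.(\v.v))) (false || true)) (true && (let w = true in w))) then (((\p.(let q = false in (\r.2))) (let s = ((\t.3) false) in (let a = 3 in (\b.b)))) (if (let c = (3 * 1) in (c == c)) then ((\d.(\e.d)) ((\f.true) 5)) else (\g.(g < 6)))) else 5)
step 1: [if@0.0.0] (if (((\u.(\v.v)) (false || true)) (true && (let w = true in w))) then (((\p.(let q = false in (\r.2))) (let s = ((\t.3) false) in (let a = 3 in (\b.b)))) (if (let c = (3 * 1) in (c == c)) then ((\d.(\e.d)) ((\f.true) 5)) else (\g.(g < 6)))) else 5)
step 2: [beta@0.0] (if ((\v.v) (true && (let w = true in w))) then (((\p.(let q = false in (\r.2))) (let s = ((\t.3) false) in (let a = 3 in (\b.b)))) (if (let c = (3 * 1) in (c == c)) then ((\d.(\e.d)) ((\f.true) 5)) else (\g.(g < 6)))) else 5)
step 3: [beta@0] (if (true && (let w = true in w)) then (((\p.(let q = false in (\r.2))) (let s = ((\t.3) false) in (let a = 3 in (\b.b)))) (if (let c = (3 * 1) in (c == c)) then ((\d.(\e.d)) ((\f.true) 5)) else (\g.(g < 6)))) else 5)
step 4: [let@0.1] (if (true && true) then (((\p.(let q = false in (\r.2))) (let s = ((\t.3) false) in (let a = 3 in (\b.b)))) (if (let c = (3 * 1) in (c == c)) then ((\d.(\e.d)) ((\f.true) 5)) else (\g.(g < 6)))) else 5)
step 5: [delta@0] (if true then (((\p.(let q = false in (\r.2))) (let s = ((\t.3) false) in (let a = 3 in (\b.b)))) (if (let c = (3 * 1) in (c == c)) then ((\d.(\e.d)) ((\f.true) 5)) else (\g.(g < 6)))) else 5)
step 6: [if@root] (((\p.(let q = false in (\r.2))) (let s = ((\t.3) false) in (let a = 3 in (\b.b)))) (if (let c = (3 * 1) in (c == c)) then ((\d.(\e.d)) ((\f.true) 5)) else (\g.(g < 6))))
step 7: [beta@0] ((let q = false in (\r.2)) (if (let c = (3 * 1) in (c == c)) then ((\d.(\e.d)) ((\f.true) 5)) else (\g.(g < 6))))
step 8: [let@0] ((\r.2) (if (let c = (3 * 1) in (c == c)) then ((\d.(\e.d)) ((\f.true) 5)) else (\g.(g < 6))))
step 9: [beta@root] 2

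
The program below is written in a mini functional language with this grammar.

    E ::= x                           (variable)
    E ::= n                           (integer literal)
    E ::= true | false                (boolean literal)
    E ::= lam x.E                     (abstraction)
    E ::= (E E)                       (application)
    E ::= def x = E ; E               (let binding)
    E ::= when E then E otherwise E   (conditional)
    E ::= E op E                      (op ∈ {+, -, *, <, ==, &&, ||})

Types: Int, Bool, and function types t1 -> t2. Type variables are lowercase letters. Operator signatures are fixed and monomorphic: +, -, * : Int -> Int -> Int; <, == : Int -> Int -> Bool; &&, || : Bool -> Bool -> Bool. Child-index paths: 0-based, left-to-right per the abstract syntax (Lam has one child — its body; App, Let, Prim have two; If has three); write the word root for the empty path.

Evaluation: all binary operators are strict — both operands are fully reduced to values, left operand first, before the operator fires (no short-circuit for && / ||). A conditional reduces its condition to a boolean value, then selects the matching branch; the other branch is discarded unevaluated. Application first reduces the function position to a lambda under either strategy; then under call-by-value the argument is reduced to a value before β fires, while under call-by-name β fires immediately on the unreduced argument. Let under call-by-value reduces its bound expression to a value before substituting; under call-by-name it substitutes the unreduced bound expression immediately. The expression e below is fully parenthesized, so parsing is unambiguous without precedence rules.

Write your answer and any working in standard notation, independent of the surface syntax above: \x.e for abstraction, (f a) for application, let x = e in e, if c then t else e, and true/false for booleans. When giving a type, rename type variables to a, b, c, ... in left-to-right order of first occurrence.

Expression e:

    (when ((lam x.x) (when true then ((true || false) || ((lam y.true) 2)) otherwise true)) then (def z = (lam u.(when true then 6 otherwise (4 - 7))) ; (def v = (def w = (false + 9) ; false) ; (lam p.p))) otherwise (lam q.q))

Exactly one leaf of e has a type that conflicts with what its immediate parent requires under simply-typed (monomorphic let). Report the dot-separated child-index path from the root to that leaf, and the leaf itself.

Derivation:
x : a
\x._ : a -> a
  unify Bool ~ Bool
  unify Bool ~ Bool
  unify Bool ~ Bool
  unify Bool ~ Bool
\y._ : b -> Bool
  unify b -> Bool ~ Int -> c
  unify b ~ Int
  unify Bool ~ c
_ _ : Bool
  unify Bool ~ Bool
  unify Bool ~ Bool
  unify a -> a ~ Bool -> d
  unify a ~ Bool
  unify Bool ~ d
_ _ : Bool
  unify Bool ~ Bool
  unify Bool ~ Bool
  unify Int ~ Int
  unify Int ~ Int
  unify Int ~ Int
\u._ : e -> Int
let z : e -> Int
  unify Bool ~ Int
  FAIL: mismatch Bool ~ Int

Answer: 1.1.0.0.0 : false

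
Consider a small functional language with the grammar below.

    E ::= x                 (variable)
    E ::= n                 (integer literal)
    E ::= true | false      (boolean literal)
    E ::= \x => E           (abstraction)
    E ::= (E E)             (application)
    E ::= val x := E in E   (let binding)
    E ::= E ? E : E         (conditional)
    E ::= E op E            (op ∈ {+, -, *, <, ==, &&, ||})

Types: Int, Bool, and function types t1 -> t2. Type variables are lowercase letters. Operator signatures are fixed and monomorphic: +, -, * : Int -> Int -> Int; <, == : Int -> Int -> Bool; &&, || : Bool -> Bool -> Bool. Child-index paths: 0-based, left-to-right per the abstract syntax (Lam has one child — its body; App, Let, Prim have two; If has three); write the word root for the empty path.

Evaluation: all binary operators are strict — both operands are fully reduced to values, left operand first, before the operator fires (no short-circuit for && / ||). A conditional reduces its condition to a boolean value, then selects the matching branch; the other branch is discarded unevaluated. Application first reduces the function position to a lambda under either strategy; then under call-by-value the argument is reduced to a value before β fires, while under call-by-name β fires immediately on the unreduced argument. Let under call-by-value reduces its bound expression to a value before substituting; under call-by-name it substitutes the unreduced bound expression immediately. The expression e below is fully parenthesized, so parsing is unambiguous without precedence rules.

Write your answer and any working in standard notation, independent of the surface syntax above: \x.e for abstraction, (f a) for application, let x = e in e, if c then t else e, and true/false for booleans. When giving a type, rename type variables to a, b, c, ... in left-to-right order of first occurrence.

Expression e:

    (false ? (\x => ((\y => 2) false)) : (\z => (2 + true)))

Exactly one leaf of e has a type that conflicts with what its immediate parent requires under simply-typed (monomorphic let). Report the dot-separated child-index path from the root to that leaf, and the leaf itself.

Answer: 2.0.1 : true

Trace:
  unify Bool ~ Bool
\y._ : b -> Int
  unify b -> Int ~ Bool -> c
  unify b ~ Bool
  unify Int ~ c
_ _ : Int
\x._ : a -> Int
  unify Int ~ Int
  unify Bool ~ Int
  FAIL: mismatch Bool ~ Int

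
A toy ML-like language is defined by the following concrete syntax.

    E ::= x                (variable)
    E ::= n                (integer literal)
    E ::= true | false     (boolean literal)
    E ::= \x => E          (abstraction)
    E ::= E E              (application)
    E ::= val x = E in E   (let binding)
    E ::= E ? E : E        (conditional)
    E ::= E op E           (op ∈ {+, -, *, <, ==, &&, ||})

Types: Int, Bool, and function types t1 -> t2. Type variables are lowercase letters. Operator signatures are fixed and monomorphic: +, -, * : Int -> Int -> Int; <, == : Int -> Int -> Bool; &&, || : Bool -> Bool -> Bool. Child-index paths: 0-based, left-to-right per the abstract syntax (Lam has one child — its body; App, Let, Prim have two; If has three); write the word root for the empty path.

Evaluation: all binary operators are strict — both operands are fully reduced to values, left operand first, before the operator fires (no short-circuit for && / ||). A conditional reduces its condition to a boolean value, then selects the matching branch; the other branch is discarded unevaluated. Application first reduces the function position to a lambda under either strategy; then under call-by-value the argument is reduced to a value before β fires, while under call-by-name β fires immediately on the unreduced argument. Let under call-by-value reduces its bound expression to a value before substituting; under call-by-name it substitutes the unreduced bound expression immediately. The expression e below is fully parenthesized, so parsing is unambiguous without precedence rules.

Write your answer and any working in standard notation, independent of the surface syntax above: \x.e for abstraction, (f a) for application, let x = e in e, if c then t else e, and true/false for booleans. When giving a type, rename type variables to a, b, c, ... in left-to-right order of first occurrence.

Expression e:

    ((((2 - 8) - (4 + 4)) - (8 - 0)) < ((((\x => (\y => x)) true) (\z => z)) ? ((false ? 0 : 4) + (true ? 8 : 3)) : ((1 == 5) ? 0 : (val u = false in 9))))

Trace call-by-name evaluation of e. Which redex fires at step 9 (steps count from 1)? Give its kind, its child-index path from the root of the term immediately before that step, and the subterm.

Answer: if at 1.0 : (if false then 0 else 4)

Working:
step 0: ((((2 - 8) - (4 + 4)) - (8 - 0)) < (if (((\x.(\y.x)) true) (\z.z)) then ((if false then 0 else 4) + (if true then 8 else 3)) else (if (1 == 5) then 0 else (let u = false in 9))))
step 1: [delta@0.0.0] (((-6 - (4 + 4)) - (8 - 0)) < (if (((\x.(\y.x)) true) (\z.z)) then ((if false then 0 else 4) + (if true then 8 else 3)) else (if (1 == 5) then 0 else (let u = false in 9))))
step 2: [delta@0.0.1] (((-6 - 8) - (8 - 0)) < (if (((\x.(\y.x)) true) (\z.z)) then ((if false then 0 else 4) + (if true then 8 else 3)) else (if (1 == 5) then 0 else (let u = false in 9))))
step 3: [delta@0.0] ((-14 - (8 - 0)) < (if (((\x.(\y.x)) true) (\z.z)) then ((if false then 0 else 4) + (if true then 8 else 3)) else (if (1 == 5) then 0 else (let u = false in 9))))
step 4: [delta@0.1] ((-14 - 8) < (if (((\x.(\y.x)) true) (\z.z)) then ((if false then 0 else 4) + (if true then 8 else 3)) else (if (1 == 5) then 0 else (let u = false in 9))))
step 5: [delta@0] (-22 < (if (((\x.(\y.x)) true) (\z.z)) then ((if false then 0 else 4) + (if true then 8 else 3)) else (if (1 == 5) then 0 else (let u = false in 9))))
step 6: [beta@1.0.0] (-22 < (if ((\y.true) (\z.z)) then ((if false then 0 else 4) + (if true then 8 else 3)) else (if (1 == 5) then 0 else (let u = false in 9))))
step 7: [beta@1.0] (-22 < (if true then ((if false then 0 else 4) + (if true then 8 else 3)) else (if (1 == 5) then 0 else (let u = false in 9))))
step 8: [if@1] (-22 < ((if false then 0 else 4) + (if true then 8 else 3)))
step 9: [if@1.0] (-22 < (4 + (if true then 8 else 3)))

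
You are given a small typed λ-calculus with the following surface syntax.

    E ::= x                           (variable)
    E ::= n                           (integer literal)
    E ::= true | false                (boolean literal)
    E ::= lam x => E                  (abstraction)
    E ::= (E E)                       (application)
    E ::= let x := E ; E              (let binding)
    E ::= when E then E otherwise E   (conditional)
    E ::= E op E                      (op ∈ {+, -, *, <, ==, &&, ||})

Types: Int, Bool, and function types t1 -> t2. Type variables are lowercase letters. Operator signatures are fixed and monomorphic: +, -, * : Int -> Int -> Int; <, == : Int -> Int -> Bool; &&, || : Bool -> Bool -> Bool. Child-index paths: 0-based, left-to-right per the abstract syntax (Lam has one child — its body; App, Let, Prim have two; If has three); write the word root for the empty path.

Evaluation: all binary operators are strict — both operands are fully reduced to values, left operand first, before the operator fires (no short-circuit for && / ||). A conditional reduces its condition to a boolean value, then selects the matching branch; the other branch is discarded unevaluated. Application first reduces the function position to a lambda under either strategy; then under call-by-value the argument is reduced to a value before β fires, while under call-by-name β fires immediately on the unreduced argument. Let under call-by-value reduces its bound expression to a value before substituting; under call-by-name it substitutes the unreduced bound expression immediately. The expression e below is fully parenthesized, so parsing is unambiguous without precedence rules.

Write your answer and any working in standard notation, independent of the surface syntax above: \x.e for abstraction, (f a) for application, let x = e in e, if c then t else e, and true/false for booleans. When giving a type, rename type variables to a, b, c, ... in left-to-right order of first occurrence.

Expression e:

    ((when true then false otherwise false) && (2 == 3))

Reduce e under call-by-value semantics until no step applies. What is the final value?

Answer: false

Derivation:
step 0: ((if true then false else false) && (2 == 3))
step 1: [if@0] (false && (2 == 3))
step 2: [delta@1] (false && false)
step 3: [delta@root] false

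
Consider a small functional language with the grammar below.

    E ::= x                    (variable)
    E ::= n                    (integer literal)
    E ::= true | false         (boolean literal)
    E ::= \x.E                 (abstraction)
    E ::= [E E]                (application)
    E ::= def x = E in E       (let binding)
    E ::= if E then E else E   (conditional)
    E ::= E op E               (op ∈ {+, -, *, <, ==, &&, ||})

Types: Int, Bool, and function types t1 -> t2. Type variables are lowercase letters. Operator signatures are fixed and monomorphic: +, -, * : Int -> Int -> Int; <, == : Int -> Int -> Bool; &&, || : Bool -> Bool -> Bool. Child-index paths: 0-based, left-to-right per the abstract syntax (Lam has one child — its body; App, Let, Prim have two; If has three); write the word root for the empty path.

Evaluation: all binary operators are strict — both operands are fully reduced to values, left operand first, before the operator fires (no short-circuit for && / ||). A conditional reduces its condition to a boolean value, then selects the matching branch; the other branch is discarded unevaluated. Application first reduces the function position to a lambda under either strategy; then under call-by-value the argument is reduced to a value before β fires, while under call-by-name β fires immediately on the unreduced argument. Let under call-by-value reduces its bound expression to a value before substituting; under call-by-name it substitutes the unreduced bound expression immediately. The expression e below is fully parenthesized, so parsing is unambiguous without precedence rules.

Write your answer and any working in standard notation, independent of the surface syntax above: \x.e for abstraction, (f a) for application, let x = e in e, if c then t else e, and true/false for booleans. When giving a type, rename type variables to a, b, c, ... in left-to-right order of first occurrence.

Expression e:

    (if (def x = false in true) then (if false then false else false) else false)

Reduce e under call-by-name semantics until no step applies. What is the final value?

Trace:
step 0: (if (let x = false in true) then (if false then false else false) else false)
step 1: [let@0] (if true then (if false then false else false) else false)
step 2: [if@root] (if false then false else false)
step 3: [if@root] false

Answer: false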